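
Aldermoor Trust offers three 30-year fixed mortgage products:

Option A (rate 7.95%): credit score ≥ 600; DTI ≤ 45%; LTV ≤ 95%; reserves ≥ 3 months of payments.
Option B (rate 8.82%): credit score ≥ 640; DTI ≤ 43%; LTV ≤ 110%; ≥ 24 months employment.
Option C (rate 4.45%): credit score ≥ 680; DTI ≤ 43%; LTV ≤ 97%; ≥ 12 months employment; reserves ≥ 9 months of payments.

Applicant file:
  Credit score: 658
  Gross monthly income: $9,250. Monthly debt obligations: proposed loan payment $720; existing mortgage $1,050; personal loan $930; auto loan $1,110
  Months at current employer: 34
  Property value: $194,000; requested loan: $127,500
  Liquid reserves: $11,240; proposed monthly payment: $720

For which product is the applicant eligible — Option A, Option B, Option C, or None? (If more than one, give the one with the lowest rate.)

Option A

Total debts = (720 + 1,050 + 930 + 1,110) = 3,810; DTI = 3,810/9,250 = 41.2%.
LTV = 127,500/194,000 = 65.7%.
Reserves = 11,240/720 = 15.6 months.
Option A: score 658 ≥ 600; DTI 41.2% ≤ 45%; LTV 65.7% ≤ 95%; reserves 15.6 ≥ 3 mo → qualifies.
Option B: score 658 ≥ 640; DTI 41.2% ≤ 43%; LTV 65.7% ≤ 110%; employment 34 ≥ 24 mo → qualifies.
Option C: score 658 < 680; DTI 41.2% ≤ 43%; LTV 65.7% ≤ 97%; employment 34 ≥ 12 mo; reserves 15.6 ≥ 9 mo → does not qualify.
Qualifying: Option A, Option B. Lowest rate is 7.95% → Option A.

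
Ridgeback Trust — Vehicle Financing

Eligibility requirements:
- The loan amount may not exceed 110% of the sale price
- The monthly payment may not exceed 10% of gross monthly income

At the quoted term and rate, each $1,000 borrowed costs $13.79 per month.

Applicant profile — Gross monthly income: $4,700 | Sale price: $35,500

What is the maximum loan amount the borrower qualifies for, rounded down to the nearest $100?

Payment cap: 10% × $4,700 = $470/month.
At $13.79 per $1,000, that supports 470/13.79 × 1,000 ≈ $34,082 → $34,000.
LTV cap: 110% × $35,500 = $39,050 → $39,000.
Binding constraint: payment-to-income.

$34,000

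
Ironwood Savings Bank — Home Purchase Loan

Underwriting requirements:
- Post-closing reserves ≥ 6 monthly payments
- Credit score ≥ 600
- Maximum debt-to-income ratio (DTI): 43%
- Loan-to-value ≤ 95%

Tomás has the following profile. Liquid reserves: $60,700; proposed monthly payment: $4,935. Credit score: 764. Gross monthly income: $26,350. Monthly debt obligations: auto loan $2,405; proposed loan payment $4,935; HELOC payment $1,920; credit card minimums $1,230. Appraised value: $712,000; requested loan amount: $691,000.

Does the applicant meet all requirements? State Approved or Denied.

Liquid reserves cover 60,700/4,935 = 12.3 months — ≥ 6 required
Credit score 764 ≥ 600 (meets)
Total monthly debts = (2,405 + 4,935 + 1,920 + 1,230) = 10,490. Debt-to-income = 10,490/26,350 = 39.8% — meets 43% limit
LTV: 691,000 ÷ 712,000 = 97.1%, exceeds 95% cap
Fails on LTV.

Denied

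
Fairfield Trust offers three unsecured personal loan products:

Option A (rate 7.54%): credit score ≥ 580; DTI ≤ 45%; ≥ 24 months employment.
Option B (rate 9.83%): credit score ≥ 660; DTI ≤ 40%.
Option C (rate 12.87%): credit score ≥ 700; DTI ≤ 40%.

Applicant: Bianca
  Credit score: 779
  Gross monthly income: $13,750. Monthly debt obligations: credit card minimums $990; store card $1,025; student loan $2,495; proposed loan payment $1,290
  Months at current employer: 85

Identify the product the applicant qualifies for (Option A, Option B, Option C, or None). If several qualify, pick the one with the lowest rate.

Total debts = (990 + 1,025 + 2,495 + 1,290) = 5,800; DTI = 5,800/13,750 = 42.2%.
Option A: score 779 ≥ 580; DTI 42.2% ≤ 45%; employment 85 ≥ 24 mo → qualifies.
Option B: score 779 ≥ 660; DTI 42.2% > 40% → does not qualify.
Option C: score 779 ≥ 700; DTI 42.2% > 40% → does not qualify.

Option A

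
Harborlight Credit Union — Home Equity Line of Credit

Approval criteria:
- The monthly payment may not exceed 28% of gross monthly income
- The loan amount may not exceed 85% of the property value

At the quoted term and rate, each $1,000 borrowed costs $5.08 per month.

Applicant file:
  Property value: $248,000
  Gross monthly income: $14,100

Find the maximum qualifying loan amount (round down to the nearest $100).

Payment cap: 28% × $14,100 = $3,948/month.
At $5.08 per $1,000, that supports 3,948/5.08 × 1,000 ≈ $777,165 → $777,100.
LTV cap: 85% × $248,000 = $210,800 → $210,800.
Binding constraint: loan-to-value.

$210,800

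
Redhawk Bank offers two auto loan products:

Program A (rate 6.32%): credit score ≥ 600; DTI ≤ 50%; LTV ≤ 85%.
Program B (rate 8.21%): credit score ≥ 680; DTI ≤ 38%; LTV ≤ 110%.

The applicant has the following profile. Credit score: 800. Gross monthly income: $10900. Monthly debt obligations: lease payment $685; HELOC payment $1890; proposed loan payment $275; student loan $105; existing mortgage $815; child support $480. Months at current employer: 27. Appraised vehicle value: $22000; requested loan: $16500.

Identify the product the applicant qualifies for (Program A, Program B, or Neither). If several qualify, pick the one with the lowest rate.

Total debts = (685 + 1,890 + 275 + 105 + 815 + 480) = 4,250; DTI = 4,250/10,900 = 39%.
LTV = 16,500/22,000 = 75%.
Program A: score 800 ≥ 600; DTI 39% ≤ 50%; LTV 75% ≤ 85% → qualifies.
Program B: score 800 ≥ 680; DTI 39% > 38%; LTV 75% ≤ 110% → does not qualify.

Program A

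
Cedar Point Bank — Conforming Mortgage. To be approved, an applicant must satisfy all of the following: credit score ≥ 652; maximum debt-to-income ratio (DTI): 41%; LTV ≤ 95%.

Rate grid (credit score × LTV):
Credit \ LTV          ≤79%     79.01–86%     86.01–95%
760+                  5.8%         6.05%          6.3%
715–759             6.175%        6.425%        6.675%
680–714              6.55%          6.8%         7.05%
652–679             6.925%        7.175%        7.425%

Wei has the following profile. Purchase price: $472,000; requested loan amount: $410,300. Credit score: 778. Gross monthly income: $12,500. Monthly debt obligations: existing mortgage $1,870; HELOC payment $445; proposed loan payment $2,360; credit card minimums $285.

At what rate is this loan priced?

Credit score 778 ≥ 652; Total monthly debts = (1,870 + 445 + 2,360 + 285) = 4,960. DTI: 4,960 ÷ 12,500 = 39.7%, within the 41% cap
LTV = 410,300/472,000 = 86.9% ≤ 95%
Score 778 is in the 760+ band; LTV 86.9% is in the 86.01–95% band → 6.3%.

6.3%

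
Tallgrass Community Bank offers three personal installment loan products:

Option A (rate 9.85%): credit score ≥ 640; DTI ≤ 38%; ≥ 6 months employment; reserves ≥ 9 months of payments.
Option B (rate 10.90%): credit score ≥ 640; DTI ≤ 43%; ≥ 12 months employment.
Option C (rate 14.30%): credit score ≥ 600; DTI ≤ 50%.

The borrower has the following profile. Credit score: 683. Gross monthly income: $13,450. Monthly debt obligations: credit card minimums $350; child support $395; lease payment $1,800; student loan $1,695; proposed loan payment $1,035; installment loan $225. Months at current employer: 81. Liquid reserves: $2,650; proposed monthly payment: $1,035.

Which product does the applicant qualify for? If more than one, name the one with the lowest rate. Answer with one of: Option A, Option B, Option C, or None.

Total debts = (350 + 395 + 1,800 + 1,695 + 1,035 + 225) = 5,500; DTI = 5,500/13,450 = 40.9%.
Reserves = 2,650/1,035 = 2.6 months.
Option A: score 683 ≥ 640; DTI 40.9% > 38%; employment 81 ≥ 6 mo; reserves 2.6 < 9 mo → does not qualify.
Option B: score 683 ≥ 640; DTI 40.9% ≤ 43%; employment 81 ≥ 12 mo → qualifies.
Option C: score 683 ≥ 600; DTI 40.9% ≤ 50% → qualifies.
Qualifying: Option B, Option C. Lowest rate is 10.90% → Option B.

Option B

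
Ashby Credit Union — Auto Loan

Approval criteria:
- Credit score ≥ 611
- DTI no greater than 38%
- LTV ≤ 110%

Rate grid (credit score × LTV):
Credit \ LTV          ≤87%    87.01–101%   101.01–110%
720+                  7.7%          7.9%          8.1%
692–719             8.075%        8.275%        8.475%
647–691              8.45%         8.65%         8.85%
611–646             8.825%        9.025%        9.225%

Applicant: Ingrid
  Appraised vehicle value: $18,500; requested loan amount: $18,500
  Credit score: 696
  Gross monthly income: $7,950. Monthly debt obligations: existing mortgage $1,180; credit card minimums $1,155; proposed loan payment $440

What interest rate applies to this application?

8.275%

Credit score 696 ≥ 611; Total monthly debts = (1,180 + 1,155 + 440) = 2,775. Debt-to-income = 2,775/7,950 = 34.9% — meets 38% limit
LTV = 18,500/18,500 = 100% ≤ 110%
Row: 696 falls in 692–719. Column: 100% falls in 87.01–101%. Rate = 8.275%.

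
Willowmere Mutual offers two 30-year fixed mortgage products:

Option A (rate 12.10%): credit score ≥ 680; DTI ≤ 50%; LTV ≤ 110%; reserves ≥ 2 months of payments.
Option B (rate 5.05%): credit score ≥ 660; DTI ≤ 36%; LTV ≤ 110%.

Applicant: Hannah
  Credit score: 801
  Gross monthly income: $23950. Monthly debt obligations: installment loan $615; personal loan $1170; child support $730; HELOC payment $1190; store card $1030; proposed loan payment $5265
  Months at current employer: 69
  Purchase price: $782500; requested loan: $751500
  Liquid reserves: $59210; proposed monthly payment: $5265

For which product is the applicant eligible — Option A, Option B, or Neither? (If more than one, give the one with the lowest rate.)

Total debts = (615 + 1,170 + 730 + 1,190 + 1,030 + 5,265) = 10,000; DTI = 10,000/23,950 = 41.8%.
LTV = 751,500/782,500 = 96%.
Reserves = 59,210/5,265 = 11.2 months.
Option A: score 801 ≥ 680; DTI 41.8% ≤ 50%; LTV 96% ≤ 110%; reserves 11.2 ≥ 2 mo → qualifies.
Option B: score 801 ≥ 660; DTI 41.8% > 36%; LTV 96% ≤ 110% → does not qualify.

Option A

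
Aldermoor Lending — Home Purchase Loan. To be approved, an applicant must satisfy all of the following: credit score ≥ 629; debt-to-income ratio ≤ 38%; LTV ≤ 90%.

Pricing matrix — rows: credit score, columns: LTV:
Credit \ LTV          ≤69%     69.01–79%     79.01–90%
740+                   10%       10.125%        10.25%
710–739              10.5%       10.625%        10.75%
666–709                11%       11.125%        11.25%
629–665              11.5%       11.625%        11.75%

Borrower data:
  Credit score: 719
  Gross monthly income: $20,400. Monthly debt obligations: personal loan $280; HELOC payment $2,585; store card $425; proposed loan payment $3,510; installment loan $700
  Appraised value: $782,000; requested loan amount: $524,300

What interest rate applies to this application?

10.5%

Credit score 719 ≥ 629; Total monthly debts = (280 + 2,585 + 425 + 3,510 + 700) = 7,500. DTI: 7,500 ÷ 20,400 = 36.8%, within the 38% cap
Loan-to-value = 524,300/782,000 = 67% — pass (90% max)
Score 719 is in the 710–739 band; LTV 67% is in the ≤69% band → 10.5%.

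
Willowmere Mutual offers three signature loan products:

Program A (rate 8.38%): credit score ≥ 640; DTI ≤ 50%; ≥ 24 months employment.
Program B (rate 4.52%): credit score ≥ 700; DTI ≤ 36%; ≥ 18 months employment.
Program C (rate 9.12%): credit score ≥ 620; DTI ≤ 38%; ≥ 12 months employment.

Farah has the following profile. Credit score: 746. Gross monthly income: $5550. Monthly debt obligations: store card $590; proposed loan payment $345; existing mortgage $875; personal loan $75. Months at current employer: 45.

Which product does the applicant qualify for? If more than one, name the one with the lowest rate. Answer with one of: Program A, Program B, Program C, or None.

Program B

Total debts = (590 + 345 + 875 + 75) = 1,885; DTI = 1,885/5,550 = 34%.
Program A: score 746 ≥ 640; DTI 34% ≤ 50%; employment 45 ≥ 24 mo → qualifies.
Program B: score 746 ≥ 700; DTI 34% ≤ 36%; employment 45 ≥ 18 mo → qualifies.
Program C: score 746 ≥ 620; DTI 34% ≤ 38%; employment 45 ≥ 12 mo → qualifies.
Qualifying: Program A, Program B, Program C. Lowest rate is 4.52% → Program B.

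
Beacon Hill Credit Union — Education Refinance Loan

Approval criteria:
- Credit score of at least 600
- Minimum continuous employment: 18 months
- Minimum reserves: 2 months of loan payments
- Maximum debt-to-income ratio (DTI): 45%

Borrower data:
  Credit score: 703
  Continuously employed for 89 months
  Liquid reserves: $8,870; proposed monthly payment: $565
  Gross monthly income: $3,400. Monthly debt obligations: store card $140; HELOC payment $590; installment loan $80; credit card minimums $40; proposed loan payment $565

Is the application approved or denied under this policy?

Approved

Credit score 703 ≥ 600 (meets)
Employment 89 ≥ 18 months
Liquid reserves cover 8,870/565 = 15.7 months — ≥ 2 required
Total monthly debts = (140 + 590 + 80 + 40 + 565) = 1,415. Debt-to-income = 1,415/3,400 = 41.6% — meets 45% limit
All criteria satisfied.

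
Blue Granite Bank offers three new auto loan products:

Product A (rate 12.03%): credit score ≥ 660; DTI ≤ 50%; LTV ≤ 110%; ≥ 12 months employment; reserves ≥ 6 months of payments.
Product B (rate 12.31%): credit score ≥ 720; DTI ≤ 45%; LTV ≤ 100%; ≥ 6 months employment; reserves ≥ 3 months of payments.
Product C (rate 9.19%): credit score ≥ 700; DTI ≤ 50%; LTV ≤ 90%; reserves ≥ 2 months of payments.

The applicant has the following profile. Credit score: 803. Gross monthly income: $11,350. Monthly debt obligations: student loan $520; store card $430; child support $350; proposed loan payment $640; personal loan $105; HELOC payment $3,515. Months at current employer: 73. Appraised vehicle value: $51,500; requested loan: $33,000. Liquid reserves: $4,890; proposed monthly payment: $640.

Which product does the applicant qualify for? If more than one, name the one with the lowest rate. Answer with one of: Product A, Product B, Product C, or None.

Total debts = (520 + 430 + 350 + 640 + 105 + 3,515) = 5,560; DTI = 5,560/11,350 = 49%.
LTV = 33,000/51,500 = 64.1%.
Reserves = 4,890/640 = 7.6 months.
Product A: score 803 ≥ 660; DTI 49% ≤ 50%; LTV 64.1% ≤ 110%; employment 73 ≥ 12 mo; reserves 7.6 ≥ 6 mo → qualifies.
Product B: score 803 ≥ 720; DTI 49% > 45%; LTV 64.1% ≤ 100%; employment 73 ≥ 6 mo; reserves 7.6 ≥ 3 mo → does not qualify.
Product C: score 803 ≥ 700; DTI 49% ≤ 50%; LTV 64.1% ≤ 90%; reserves 7.6 ≥ 2 mo → qualifies.
Qualifying: Product A, Product C. Lowest rate is 9.19% → Product C.

Product C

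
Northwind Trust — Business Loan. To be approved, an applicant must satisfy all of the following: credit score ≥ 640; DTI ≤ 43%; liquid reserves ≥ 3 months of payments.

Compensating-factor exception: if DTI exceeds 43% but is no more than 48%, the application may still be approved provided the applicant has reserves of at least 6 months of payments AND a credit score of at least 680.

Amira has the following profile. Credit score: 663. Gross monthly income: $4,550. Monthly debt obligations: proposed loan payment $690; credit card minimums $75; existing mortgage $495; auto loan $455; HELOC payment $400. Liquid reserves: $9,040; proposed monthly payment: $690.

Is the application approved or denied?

Denied

Credit score 663 ≥ 640 (meets base)
Total debts = (690 + 75 + 495 + 455 + 400) = 2,115. DTI: 2,115 ÷ 4,550 = 46.5%, over the 43% base limit.
Reserves: 9,040 ÷ 690 = 13.1 months (meets 3-month minimum)
DTI 46.5% is within the 43%–48% exception band; checking compensating factors.
Override check — reserves: 13.1 mo (ok); score: 663 (below 680).
Compensating-factor requirement not fully met.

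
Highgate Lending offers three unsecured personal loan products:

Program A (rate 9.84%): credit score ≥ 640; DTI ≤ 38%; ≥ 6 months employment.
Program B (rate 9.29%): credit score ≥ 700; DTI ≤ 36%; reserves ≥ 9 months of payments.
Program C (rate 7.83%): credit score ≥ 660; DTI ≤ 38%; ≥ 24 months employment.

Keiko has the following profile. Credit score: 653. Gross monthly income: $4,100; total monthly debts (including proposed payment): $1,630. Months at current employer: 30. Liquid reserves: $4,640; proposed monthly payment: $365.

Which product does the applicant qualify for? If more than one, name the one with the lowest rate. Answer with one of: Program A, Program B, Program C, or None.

DTI = 1,630/4,100 = 39.8%.
Reserves = 4,640/365 = 12.7 months.
Program A: score 653 ≥ 640; DTI 39.8% > 38%; employment 30 ≥ 6 mo → does not qualify.
Program B: score 653 < 700; DTI 39.8% > 36%; reserves 12.7 ≥ 9 mo → does not qualify.
Program C: score 653 < 660; DTI 39.8% > 38%; employment 30 ≥ 24 mo → does not qualify.

None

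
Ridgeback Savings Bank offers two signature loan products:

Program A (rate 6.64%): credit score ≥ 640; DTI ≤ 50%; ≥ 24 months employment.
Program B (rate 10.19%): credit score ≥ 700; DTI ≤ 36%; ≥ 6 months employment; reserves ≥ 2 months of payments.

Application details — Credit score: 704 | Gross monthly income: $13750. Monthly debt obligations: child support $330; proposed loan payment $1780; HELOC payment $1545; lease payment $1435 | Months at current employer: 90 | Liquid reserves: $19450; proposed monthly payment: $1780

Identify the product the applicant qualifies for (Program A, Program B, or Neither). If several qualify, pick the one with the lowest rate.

Total debts = (330 + 1,780 + 1,545 + 1,435) = 5,090; DTI = 5,090/13,750 = 37%.
Reserves = 19,450/1,780 = 10.9 months.
Program A: score 704 ≥ 640; DTI 37% ≤ 50%; employment 90 ≥ 24 mo → qualifies.
Program B: score 704 ≥ 700; DTI 37% > 36%; employment 90 ≥ 6 mo; reserves 10.9 ≥ 2 mo → does not qualify.

Program A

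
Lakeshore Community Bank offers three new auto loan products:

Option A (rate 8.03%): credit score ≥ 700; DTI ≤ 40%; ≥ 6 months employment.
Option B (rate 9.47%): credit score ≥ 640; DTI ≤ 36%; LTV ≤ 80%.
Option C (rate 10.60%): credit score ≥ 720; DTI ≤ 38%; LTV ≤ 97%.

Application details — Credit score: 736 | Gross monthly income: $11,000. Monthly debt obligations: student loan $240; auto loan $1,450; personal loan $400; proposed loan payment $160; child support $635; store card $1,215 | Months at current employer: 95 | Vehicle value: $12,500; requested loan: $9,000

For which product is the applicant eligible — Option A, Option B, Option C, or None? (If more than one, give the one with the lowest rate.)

Total debts = (240 + 1,450 + 400 + 160 + 635 + 1,215) = 4,100; DTI = 4,100/11,000 = 37.3%.
LTV = 9,000/12,500 = 72%.
Option A: score 736 ≥ 700; DTI 37.3% ≤ 40%; employment 95 ≥ 6 mo → qualifies.
Option B: score 736 ≥ 640; DTI 37.3% > 36%; LTV 72% ≤ 80% → does not qualify.
Option C: score 736 ≥ 720; DTI 37.3% ≤ 38%; LTV 72% ≤ 97% → qualifies.
Qualifying: Option A, Option C. Lowest rate is 8.03% → Option A.

Option A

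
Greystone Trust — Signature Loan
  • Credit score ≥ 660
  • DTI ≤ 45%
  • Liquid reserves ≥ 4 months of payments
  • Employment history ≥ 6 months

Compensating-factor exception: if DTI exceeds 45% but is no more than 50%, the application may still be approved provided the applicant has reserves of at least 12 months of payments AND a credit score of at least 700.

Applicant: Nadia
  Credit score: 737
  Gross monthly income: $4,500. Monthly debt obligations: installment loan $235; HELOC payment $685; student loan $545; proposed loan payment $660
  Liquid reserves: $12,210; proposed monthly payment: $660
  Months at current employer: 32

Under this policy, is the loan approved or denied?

Approved

Credit score 737 ≥ 660 (meets base)
Total debts = (235 + 685 + 545 + 660) = 2,125. DTI = 2,125/4,500 = 47.2% > 45% — standard DTI limit exceeded.
Reserves: 12,210 ÷ 660 = 18.5 months (meets 4-month minimum)
Employment 32 ≥ 6 months
47.2% falls in the override range (45%–50%), so the compensating-factor test applies.
Override check — reserves: 18.5 mo (ok); score: 737 (ok).
Both override conditions satisfied; DTI exception granted.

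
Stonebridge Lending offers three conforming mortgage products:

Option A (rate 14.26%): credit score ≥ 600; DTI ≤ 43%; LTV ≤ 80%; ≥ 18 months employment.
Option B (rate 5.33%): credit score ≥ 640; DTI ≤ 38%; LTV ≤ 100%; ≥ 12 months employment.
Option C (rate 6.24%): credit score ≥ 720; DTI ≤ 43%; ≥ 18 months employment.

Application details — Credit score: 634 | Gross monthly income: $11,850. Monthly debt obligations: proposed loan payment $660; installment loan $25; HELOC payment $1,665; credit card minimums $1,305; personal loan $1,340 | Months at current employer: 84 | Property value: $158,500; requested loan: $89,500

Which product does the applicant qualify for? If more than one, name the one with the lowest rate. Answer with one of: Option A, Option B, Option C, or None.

Total debts = (660 + 25 + 1,665 + 1,305 + 1,340) = 4,995; DTI = 4,995/11,850 = 42.2%.
LTV = 89,500/158,500 = 56.5%.
Option A: score 634 ≥ 600; DTI 42.2% ≤ 43%; LTV 56.5% ≤ 80%; employment 84 ≥ 18 mo → qualifies.
Option B: score 634 < 640; DTI 42.2% > 38%; LTV 56.5% ≤ 100%; employment 84 ≥ 12 mo → does not qualify.
Option C: score 634 < 720; DTI 42.2% ≤ 43%; employment 84 ≥ 18 mo → does not qualify.

Option A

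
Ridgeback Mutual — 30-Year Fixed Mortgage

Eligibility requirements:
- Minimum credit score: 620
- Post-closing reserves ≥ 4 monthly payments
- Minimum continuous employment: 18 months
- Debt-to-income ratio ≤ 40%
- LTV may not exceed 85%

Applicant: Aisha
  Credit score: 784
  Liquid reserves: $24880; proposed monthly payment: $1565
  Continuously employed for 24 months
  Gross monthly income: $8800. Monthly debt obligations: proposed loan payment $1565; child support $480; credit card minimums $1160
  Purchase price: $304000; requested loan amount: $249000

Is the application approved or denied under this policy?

Credit score 784 ≥ 620 (meets)
Reserves: 24,880 ÷ 1,565 = 15.9 months (meets 4-month minimum)
Employment 24 ≥ 18 months
Total monthly debts = (1,565 + 480 + 1,160) = 3,205. Debt-to-income = 3,205/8,800 = 36.4% — meets 40% limit
Loan-to-value = 249,000/304,000 = 81.9% — pass (85% max)
All criteria satisfied.

Approved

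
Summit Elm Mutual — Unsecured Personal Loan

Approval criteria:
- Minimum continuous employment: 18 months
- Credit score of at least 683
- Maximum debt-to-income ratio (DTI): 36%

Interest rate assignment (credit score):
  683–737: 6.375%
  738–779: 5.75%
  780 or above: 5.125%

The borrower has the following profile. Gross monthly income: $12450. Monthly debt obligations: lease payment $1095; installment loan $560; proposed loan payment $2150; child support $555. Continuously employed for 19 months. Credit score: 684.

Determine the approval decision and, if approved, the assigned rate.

Approved at 6.375%

Credit score 684 ≥ 683 (meets minimum)
Total monthly debts = (1,095 + 560 + 2,150 + 555) = 4,360. DTI: 4,360 ÷ 12,450 = 35%, within the 36% cap
Employment 19 ≥ 18 months
All requirements met. Score 684 falls in the 683–737 tier → 6.375%.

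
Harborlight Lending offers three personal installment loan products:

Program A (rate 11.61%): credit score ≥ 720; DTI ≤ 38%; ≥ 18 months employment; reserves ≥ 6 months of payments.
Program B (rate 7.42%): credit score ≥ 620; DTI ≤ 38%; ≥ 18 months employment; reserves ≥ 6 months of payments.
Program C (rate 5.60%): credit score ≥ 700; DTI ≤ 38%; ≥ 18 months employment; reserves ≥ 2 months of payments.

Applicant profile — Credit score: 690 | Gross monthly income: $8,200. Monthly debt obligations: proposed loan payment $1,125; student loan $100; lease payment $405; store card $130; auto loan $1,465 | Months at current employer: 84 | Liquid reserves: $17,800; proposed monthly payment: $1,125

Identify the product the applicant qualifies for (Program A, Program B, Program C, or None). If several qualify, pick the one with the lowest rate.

None

Total debts = (1,125 + 100 + 405 + 130 + 1,465) = 3,225; DTI = 3,225/8,200 = 39.3%.
Reserves = 17,800/1,125 = 15.8 months.
Program A: score 690 < 720; DTI 39.3% > 38%; employment 84 ≥ 18 mo; reserves 15.8 ≥ 6 mo → does not qualify.
Program B: score 690 ≥ 620; DTI 39.3% > 38%; employment 84 ≥ 18 mo; reserves 15.8 ≥ 6 mo → does not qualify.
Program C: score 690 < 700; DTI 39.3% > 38%; employment 84 ≥ 18 mo; reserves 15.8 ≥ 2 mo → does not qualify.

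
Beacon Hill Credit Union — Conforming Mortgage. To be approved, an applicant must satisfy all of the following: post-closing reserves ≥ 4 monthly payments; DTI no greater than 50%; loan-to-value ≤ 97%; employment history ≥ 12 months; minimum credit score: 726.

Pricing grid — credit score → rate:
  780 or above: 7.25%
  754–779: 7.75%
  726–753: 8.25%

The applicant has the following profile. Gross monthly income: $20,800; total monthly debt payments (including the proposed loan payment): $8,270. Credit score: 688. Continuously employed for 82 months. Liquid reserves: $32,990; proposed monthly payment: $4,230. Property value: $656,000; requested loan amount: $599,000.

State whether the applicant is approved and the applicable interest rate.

Credit score 688 < 726 (below minimum)
LTV = 599,000/656,000 = 91.3% ≤ 97%
Employment 82 ≥ 12 months
DTI: 8,270 ÷ 20,800 = 39.8%, within the 50% cap
Liquid reserves cover 32,990/4,230 = 7.8 months — ≥ 4 required
Not all requirements met → denied.

Denied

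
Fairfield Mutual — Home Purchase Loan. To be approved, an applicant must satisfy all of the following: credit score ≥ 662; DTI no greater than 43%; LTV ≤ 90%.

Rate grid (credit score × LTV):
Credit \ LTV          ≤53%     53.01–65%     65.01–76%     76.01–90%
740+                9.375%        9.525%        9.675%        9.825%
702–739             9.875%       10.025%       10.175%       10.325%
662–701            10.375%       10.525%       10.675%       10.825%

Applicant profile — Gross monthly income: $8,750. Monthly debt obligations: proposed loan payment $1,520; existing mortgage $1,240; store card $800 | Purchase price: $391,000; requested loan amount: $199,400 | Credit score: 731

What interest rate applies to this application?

Credit score 731 ≥ 662; Total monthly debts = (1,520 + 1,240 + 800) = 3,560. Debt-to-income = 3,560/8,750 = 40.7% — meets 43% limit
Loan-to-value = 199,400/391,000 = 51% — pass (90% max)
Score 731 is in the 702–739 band; LTV 51% is in the ≤53% band → 9.875%.

9.875%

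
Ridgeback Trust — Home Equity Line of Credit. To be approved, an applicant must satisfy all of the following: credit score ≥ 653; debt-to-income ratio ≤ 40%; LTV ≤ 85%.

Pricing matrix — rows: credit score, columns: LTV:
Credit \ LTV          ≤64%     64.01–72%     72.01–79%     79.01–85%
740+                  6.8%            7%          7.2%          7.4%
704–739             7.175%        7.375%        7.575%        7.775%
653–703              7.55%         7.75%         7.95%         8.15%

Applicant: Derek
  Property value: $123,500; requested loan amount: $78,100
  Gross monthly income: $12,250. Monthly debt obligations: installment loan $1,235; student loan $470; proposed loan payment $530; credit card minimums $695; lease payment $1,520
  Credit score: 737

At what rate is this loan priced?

Credit score 737 ≥ 653; Total monthly debts = (1,235 + 470 + 530 + 695 + 1,520) = 4,450. Debt-to-income = 4,450/12,250 = 36.3% — meets 40% limit
LTV = 78,100/123,500 = 63.2% ≤ 85%
Score 737 is in the 704–739 band; LTV 63.2% is in the ≤64% band → 7.175%.

7.175%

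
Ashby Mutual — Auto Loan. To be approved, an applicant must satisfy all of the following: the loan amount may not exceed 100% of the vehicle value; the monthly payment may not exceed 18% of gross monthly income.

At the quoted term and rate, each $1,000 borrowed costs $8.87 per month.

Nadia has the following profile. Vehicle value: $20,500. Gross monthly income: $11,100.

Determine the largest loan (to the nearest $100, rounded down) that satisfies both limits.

$20,500

Payment cap: 18% × $11,100 = $1,998/month.
At $8.87 per $1,000, that supports 1,998/8.87 × 1,000 ≈ $225,253 → $225,200.
LTV cap: 100% × $20,500 = $20,500 → $20,500.
Binding constraint: loan-to-value.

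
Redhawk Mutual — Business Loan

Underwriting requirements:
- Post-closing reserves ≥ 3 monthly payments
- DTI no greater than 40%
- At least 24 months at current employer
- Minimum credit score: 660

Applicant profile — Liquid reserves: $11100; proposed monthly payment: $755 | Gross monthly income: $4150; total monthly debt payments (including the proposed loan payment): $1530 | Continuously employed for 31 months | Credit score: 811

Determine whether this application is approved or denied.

Liquid reserves cover 11,100/755 = 14.7 months — ≥ 3 required
Debt-to-income = 1,530/4,150 = 36.9% — meets 40% limit
Employment 31 ≥ 24 months
Credit score 811 ≥ 660 (meets)
All criteria satisfied.

Approved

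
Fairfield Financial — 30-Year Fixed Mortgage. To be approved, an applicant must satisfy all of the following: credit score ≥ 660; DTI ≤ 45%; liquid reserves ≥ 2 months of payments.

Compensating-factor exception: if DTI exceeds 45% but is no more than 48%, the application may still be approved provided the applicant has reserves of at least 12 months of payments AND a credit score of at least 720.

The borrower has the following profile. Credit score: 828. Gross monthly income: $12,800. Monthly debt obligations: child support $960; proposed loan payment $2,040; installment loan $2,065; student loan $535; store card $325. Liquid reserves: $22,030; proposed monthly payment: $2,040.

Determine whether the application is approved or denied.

Credit score 828 ≥ 660 (meets base)
Total debts = (960 + 2,040 + 2,065 + 535 + 325) = 5,925. DTI: 5,925 ÷ 12,800 = 46.3%, over the 45% base limit.
Reserves: 22,030 ÷ 2,040 = 10.8 months (meets 2-month minimum)
DTI 46.3% is within the 45%–48% exception band; checking compensating factors.
Reserves 10.8 < 12 months; credit score 828 ≥ 720.
Override conditions not both satisfied; exception does not apply.

Denied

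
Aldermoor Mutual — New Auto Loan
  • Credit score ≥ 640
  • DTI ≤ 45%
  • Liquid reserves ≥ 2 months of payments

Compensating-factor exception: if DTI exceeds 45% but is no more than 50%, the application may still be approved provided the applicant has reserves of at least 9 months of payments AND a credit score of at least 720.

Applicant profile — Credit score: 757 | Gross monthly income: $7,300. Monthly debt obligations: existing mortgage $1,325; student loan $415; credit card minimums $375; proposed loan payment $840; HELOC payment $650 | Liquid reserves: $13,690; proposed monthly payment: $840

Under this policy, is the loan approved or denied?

Approved

Credit score 757 ≥ 640 (meets base)
Total debts = (1,325 + 415 + 375 + 840 + 650) = 3,605. DTI = 3,605/7,300 = 49.4% > 45% — standard DTI limit exceeded.
Reserves: 13,690 ÷ 840 = 16.3 months (meets 2-month minimum)
49.4% falls in the override range (45%–50%), so the compensating-factor test applies.
Override check — reserves: 16.3 mo (ok); score: 757 (ok).
Both compensating conditions met → exception applies.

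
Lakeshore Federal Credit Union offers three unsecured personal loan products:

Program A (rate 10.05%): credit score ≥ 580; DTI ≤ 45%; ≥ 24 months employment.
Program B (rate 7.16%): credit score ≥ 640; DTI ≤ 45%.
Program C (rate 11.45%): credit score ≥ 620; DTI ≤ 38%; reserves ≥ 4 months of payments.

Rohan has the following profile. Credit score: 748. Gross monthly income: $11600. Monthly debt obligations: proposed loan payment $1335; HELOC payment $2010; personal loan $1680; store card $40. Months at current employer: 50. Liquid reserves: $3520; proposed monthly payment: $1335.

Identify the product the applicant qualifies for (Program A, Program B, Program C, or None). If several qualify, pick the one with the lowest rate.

Program B

Total debts = (1,335 + 2,010 + 1,680 + 40) = 5,065; DTI = 5,065/11,600 = 43.7%.
Reserves = 3,520/1,335 = 2.6 months.
Program A: score 748 ≥ 580; DTI 43.7% ≤ 45%; employment 50 ≥ 24 mo → qualifies.
Program B: score 748 ≥ 640; DTI 43.7% ≤ 45% → qualifies.
Program C: score 748 ≥ 620; DTI 43.7% > 38%; reserves 2.6 < 4 mo → does not qualify.
Qualifying: Program A, Program B. Lowest rate is 7.16% → Program B.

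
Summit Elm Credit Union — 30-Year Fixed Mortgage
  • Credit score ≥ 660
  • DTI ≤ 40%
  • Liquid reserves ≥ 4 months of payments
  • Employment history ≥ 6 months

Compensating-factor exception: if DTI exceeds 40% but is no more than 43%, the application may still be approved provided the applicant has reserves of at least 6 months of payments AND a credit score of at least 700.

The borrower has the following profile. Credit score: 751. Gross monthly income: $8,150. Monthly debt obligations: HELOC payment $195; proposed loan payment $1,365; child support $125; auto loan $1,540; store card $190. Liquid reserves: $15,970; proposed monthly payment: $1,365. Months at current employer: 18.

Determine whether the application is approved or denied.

Credit score 751 ≥ 660 (meets base)
Total debts = (195 + 1,365 + 125 + 1,540 + 190) = 3,415. DTI = 3,415/8,150 = 41.9% > 40% — standard DTI limit exceeded.
Liquid reserves cover 15,970/1,365 = 11.7 months — ≥ 4 required
Employment 18 ≥ 6 months
41.9% falls in the override range (40%–43%), so the compensating-factor test applies.
Override check — reserves: 11.7 mo (ok); score: 751 (ok).
Both compensating conditions met → exception applies.

Approved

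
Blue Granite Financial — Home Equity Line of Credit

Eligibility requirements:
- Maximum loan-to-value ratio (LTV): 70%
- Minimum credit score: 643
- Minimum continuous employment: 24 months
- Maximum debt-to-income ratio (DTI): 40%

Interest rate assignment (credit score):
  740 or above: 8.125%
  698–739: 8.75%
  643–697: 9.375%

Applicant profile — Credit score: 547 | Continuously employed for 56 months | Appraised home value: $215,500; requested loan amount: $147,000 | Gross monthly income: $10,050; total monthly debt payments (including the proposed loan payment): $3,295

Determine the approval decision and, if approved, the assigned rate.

Credit score 547 < 643 (below minimum)
Employment 56 ≥ 24 months
DTI = 3,295/10,050 = 32.8% ≤ 40%
LTV = 147,000/215,500 = 68.2% ≤ 70%
Not all requirements met → denied.

Denied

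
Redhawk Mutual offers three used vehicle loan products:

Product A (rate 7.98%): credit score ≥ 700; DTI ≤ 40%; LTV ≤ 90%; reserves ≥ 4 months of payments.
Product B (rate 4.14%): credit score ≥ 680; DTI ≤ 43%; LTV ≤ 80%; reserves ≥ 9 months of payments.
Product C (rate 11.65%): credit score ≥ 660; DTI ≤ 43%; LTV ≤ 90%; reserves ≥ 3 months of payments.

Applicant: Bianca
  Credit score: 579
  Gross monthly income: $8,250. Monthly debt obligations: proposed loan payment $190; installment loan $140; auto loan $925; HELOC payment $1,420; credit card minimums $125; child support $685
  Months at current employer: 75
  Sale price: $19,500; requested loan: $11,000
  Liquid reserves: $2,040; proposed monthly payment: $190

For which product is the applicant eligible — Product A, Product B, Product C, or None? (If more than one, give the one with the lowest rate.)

Total debts = (190 + 140 + 925 + 1,420 + 125 + 685) = 3,485; DTI = 3,485/8,250 = 42.2%.
LTV = 11,000/19,500 = 56.4%.
Reserves = 2,040/190 = 10.7 months.
Product A: score 579 < 700; DTI 42.2% > 40%; LTV 56.4% ≤ 90%; reserves 10.7 ≥ 4 mo → does not qualify.
Product B: score 579 < 680; DTI 42.2% ≤ 43%; LTV 56.4% ≤ 80%; reserves 10.7 ≥ 9 mo → does not qualify.
Product C: score 579 < 660; DTI 42.2% ≤ 43%; LTV 56.4% ≤ 90%; reserves 10.7 ≥ 3 mo → does not qualify.

None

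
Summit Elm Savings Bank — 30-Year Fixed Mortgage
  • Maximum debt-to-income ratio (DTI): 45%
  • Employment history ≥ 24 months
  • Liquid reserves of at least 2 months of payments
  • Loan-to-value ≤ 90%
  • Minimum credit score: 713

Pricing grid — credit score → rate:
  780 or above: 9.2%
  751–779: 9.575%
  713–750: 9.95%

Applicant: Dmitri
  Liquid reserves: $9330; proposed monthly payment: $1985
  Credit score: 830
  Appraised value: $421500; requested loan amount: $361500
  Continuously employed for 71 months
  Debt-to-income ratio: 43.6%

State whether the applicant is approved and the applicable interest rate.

Credit score 830 ≥ 713 (meets minimum)
LTV: 361,500 ÷ 421,500 = 85.8%, within 90% cap
Debt-to-income 43.6% vs 45% cap — pass
Employment 71 ≥ 24 months
Liquid reserves cover 9,330/1,985 = 4.7 months — ≥ 2 required
All requirements met. Score 830 falls in the 780 or above tier → 9.2%.

Approved at 9.2%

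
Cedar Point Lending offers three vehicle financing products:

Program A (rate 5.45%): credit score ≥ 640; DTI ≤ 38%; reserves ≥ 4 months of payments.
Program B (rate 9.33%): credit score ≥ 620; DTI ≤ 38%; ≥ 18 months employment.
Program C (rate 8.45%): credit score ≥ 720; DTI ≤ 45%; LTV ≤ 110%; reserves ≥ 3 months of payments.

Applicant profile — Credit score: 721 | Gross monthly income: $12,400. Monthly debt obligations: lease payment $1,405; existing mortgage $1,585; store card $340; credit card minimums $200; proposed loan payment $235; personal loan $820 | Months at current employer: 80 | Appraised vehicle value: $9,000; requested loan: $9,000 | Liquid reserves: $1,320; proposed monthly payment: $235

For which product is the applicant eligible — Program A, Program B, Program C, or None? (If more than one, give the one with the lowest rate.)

Total debts = (1,405 + 1,585 + 340 + 200 + 235 + 820) = 4,585; DTI = 4,585/12,400 = 37%.
LTV = 9,000/9,000 = 100%.
Reserves = 1,320/235 = 5.6 months.
Program A: score 721 ≥ 640; DTI 37% ≤ 38%; reserves 5.6 ≥ 4 mo → qualifies.
Program B: score 721 ≥ 620; DTI 37% ≤ 38%; employment 80 ≥ 18 mo → qualifies.
Program C: score 721 ≥ 720; DTI 37% ≤ 45%; LTV 100% ≤ 110%; reserves 5.6 ≥ 3 mo → qualifies.
Qualifying: Program A, Program B, Program C. Lowest rate is 5.45% → Program A.

Program A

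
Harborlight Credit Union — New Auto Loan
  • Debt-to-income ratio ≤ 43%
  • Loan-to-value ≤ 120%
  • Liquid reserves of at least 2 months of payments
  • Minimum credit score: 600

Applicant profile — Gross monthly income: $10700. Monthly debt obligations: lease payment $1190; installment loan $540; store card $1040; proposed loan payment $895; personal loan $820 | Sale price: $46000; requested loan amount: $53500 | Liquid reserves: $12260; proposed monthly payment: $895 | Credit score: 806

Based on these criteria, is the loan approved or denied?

Total monthly debts = (1,190 + 540 + 1,040 + 895 + 820) = 4,485. Debt-to-income = 4,485/10,700 = 41.9% — meets 43% limit
Loan-to-value = 53,500/46,000 = 116.3% — pass (120% max)
Liquid reserves cover 12,260/895 = 13.7 months — ≥ 2 required
Credit score 806 ≥ 600 (meets)
All criteria satisfied.

Approved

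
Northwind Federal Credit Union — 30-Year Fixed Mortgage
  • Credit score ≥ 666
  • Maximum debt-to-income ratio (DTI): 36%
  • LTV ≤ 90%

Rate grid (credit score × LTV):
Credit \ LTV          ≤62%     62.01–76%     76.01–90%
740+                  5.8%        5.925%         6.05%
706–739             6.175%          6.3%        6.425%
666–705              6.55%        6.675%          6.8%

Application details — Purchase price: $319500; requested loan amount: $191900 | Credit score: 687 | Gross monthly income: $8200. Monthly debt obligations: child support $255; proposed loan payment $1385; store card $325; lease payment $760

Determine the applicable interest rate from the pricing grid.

6.55%

Credit score 687 ≥ 666; Total monthly debts = (255 + 1,385 + 325 + 760) = 2,725. DTI: 2,725 ÷ 8,200 = 33.2%, within the 36% cap
Loan-to-value = 191,900/319,500 = 60.1% — pass (90% max)
Score 687 is in the 666–705 band; LTV 60.1% is in the ≤62% band → 6.55%.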